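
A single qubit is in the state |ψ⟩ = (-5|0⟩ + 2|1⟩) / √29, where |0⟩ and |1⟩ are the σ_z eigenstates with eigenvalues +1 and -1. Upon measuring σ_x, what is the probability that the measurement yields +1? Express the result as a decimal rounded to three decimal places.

|+x⟩ = (|0⟩ + |1⟩)/√2, so ⟨+x|ψ⟩ = (-3) / (√2·√29).
P = |-3|² / 58 = 9/58.

0.155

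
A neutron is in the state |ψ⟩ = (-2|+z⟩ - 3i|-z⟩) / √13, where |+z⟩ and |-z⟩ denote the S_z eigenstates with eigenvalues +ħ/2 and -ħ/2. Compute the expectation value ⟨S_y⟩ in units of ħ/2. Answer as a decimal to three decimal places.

⟨σ_y⟩ = 2 Im(a* b)/(|a|²+|b|²) with a = -2, b = -3i.
a* b = 6i, so ⟨σ_y⟩ = 12/13.
⟨S_y⟩ = (ħ/2)·⟨σ_y⟩.

0.923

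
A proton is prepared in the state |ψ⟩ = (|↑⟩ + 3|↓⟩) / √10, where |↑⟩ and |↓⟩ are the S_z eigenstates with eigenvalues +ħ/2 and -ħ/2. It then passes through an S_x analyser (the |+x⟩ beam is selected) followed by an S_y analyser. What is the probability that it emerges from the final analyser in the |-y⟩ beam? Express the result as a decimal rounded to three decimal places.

First analyser (S_x): P(|+x⟩) = |⟨+x|ψ⟩|² = 16/20.
After stage 1 the state is |+x⟩; P(|-y⟩) = |⟨-y|+x⟩|² = 1/2.
Joint probability = 16/20 × 1/2 = 0.400.

0.400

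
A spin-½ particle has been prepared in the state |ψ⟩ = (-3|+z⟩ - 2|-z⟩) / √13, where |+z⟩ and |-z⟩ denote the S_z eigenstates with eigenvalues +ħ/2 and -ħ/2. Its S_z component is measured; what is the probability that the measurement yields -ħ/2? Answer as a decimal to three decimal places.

0.308

The -ħ/2 outcome corresponds to |-z⟩. Its amplitude in |ψ⟩ is -2/√13.
P = |-2|² / 13 = 4/13.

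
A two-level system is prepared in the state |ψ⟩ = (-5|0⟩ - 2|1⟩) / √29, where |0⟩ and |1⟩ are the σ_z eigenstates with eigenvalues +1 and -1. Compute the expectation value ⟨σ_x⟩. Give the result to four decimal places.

0.6897

⟨σ_x⟩ = 2 Re(a* b)/(|a|²+|b|²) with a = -5, b = -2.
a* b = 10, so ⟨σ_x⟩ = 20/29.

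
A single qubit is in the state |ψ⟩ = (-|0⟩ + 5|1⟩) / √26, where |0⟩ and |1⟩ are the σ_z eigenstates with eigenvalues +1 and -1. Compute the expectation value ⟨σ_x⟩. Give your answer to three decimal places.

⟨σ_x⟩ = 2 Re(a* b)/(|a|²+|b|²) with a = -1, b = 5.
a* b = -5, so ⟨σ_x⟩ = -10/26.

-0.385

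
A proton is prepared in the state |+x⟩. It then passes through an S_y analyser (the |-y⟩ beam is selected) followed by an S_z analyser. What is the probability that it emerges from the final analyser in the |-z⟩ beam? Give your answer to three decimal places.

First analyser (S_y): from |+x⟩, P(|-y⟩) = 1/2.
After stage 1 the state is |-y⟩; P(|-z⟩) = |⟨-z|-y⟩|² = 1/2.
Joint probability = 1/2 × 1/2 = 0.250.

0.250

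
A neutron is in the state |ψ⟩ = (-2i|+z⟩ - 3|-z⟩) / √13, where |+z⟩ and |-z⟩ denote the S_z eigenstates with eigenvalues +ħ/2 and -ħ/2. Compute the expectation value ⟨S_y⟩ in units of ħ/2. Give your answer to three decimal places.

⟨σ_y⟩ = 2 Im(a* b)/(|a|²+|b|²) with a = -2i, b = -3.
a* b = -6i, so ⟨σ_y⟩ = -12/13.
⟨S_y⟩ = (ħ/2)·⟨σ_y⟩.

-0.923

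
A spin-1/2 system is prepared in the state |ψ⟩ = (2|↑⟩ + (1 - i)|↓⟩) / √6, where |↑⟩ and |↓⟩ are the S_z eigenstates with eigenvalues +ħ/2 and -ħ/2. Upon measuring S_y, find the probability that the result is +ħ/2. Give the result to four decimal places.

|+y⟩ = (|↑⟩ + i|↓⟩)/√2, so ⟨+y|ψ⟩ = (1 - i) / (√2·√6).
P = |1 - i|² / 12 = 2/12.

0.1667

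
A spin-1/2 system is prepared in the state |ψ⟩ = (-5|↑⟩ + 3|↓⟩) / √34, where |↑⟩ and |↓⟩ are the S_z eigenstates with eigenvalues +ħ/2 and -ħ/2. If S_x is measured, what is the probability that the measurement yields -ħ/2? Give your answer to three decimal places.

0.941

|-x⟩ = (|↑⟩ - |↓⟩)/√2, so ⟨-x|ψ⟩ = (-8) / (√2·√34).
P = |-8|² / 68 = 64/68.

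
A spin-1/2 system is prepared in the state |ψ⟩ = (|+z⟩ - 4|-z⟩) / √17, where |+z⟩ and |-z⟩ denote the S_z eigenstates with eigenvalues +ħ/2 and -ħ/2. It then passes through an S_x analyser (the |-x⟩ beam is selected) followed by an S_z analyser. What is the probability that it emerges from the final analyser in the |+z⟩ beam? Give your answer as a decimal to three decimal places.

First analyser (S_x): P(|-x⟩) = |⟨-x|ψ⟩|² = 25/34.
After stage 1 the state is |-x⟩; P(|+z⟩) = |⟨+z|-x⟩|² = 1/2.
Joint probability = 25/34 × 1/2 = 0.368.

0.368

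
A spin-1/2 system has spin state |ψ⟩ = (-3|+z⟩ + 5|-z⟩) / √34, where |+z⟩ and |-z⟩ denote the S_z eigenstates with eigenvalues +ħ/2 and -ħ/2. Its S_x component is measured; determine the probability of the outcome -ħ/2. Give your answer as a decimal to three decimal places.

0.941

|-x⟩ = (|+z⟩ - |-z⟩)/√2, so ⟨-x|ψ⟩ = (-8) / (√2·√34).
P = |-8|² / 68 = 64/68.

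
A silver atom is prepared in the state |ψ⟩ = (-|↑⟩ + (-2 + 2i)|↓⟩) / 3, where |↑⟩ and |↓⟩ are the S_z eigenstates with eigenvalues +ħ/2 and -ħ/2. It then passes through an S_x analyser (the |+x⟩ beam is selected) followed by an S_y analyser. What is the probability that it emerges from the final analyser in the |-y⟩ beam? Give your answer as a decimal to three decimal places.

First analyser (S_x): P(|+x⟩) = |⟨+x|ψ⟩|² = 13/18.
After stage 1 the state is |+x⟩; P(|-y⟩) = |⟨-y|+x⟩|² = 1/2.
Joint probability = 13/18 × 1/2 = 0.361.

0.361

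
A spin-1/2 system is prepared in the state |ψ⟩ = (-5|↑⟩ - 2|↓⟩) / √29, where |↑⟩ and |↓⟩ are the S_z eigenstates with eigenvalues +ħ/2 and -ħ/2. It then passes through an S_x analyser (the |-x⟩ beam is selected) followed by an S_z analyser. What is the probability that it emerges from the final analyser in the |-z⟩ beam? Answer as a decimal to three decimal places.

0.078

First analyser (S_x): P(|-x⟩) = |⟨-x|ψ⟩|² = 9/58.
After stage 1 the state is |-x⟩; P(|-z⟩) = |⟨-z|-x⟩|² = 1/2.
Joint probability = 9/58 × 1/2 = 0.078.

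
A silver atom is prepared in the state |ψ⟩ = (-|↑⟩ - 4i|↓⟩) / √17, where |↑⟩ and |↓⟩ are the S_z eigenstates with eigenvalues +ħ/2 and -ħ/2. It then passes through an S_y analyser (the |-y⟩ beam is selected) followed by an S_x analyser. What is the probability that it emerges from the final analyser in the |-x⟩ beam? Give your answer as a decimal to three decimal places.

First analyser (S_y): P(|-y⟩) = |⟨-y|ψ⟩|² = 9/34.
After stage 1 the state is |-y⟩; P(|-x⟩) = |⟨-x|-y⟩|² = 1/2.
Joint probability = 9/34 × 1/2 = 0.132.

0.132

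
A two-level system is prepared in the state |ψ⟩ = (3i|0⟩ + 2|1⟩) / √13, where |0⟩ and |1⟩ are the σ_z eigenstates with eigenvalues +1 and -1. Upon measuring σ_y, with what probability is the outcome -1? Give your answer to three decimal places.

0.962

|-y⟩ = (|0⟩ - i|1⟩)/√2, so ⟨-y|ψ⟩ = (5i) / (√2·√13).
P = |5i|² / 26 = 25/26.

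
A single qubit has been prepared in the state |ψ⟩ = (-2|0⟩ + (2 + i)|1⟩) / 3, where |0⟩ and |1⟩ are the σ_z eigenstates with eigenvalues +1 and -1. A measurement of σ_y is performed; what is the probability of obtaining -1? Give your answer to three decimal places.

|-y⟩ = (|0⟩ - i|1⟩)/√2, so ⟨-y|ψ⟩ = (-3 + 2i) / (√2·3).
P = |-3 + 2i|² / 18 = 13/18.

0.722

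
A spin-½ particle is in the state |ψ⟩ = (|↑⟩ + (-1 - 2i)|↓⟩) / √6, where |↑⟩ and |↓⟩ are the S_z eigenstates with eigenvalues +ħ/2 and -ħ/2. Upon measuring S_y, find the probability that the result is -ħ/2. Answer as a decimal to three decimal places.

0.833

|-y⟩ = (|↑⟩ - i|↓⟩)/√2, so ⟨-y|ψ⟩ = (3 - i) / (√2·√6).
P = |3 - i|² / 12 = 10/12.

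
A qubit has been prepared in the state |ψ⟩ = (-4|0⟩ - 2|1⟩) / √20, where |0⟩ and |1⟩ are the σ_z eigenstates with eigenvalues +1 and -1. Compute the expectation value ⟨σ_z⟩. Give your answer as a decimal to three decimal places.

0.600

⟨σ_z⟩ = |a|² - |b|² divided by |a|²+|b|², with a, b the |0⟩, |1⟩ amplitudes.
= (16 - 4)/20 = 12/20.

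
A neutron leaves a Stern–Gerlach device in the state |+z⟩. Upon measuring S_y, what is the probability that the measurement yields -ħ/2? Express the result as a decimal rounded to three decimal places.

0.500

In the S_z basis, |+z⟩ = |↑⟩ and |-y⟩ = (|↑⟩ - i|↓⟩)/√2.
|⟨-y|+z⟩|² = 1/2.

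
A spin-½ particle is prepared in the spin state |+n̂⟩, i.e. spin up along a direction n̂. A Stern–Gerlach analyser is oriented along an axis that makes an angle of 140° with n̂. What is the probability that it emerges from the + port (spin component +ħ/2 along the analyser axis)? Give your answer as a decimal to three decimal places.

For spin-½, the probability of finding spin-up along an axis at angle θ to the initial spin direction is cos²(θ/2); spin-down is sin²(θ/2).
θ = 140°, so P = cos²(70°) ≈ 0.117.

0.117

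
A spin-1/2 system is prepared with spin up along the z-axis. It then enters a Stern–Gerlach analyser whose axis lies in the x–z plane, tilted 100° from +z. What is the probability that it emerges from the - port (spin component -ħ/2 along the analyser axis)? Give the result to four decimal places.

0.5868

For spin-½, the probability of finding spin-up along an axis at angle θ to the initial spin direction is cos²(θ/2); spin-down is sin²(θ/2).
θ = 100°, so P = sin²(50°) ≈ 0.5868.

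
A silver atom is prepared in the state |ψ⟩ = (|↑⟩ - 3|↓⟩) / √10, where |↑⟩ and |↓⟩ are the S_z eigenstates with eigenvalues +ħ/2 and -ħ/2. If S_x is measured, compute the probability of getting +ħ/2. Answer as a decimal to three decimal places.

|+x⟩ = (|↑⟩ + |↓⟩)/√2, so ⟨+x|ψ⟩ = (-2) / (√2·√10).
P = |-2|² / 20 = 4/20.

0.200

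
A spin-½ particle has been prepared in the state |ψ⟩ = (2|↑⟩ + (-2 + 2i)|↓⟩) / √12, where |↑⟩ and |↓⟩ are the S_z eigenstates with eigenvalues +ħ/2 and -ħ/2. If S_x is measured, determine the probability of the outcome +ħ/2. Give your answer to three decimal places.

0.167

|+x⟩ = (|↑⟩ + |↓⟩)/√2, so ⟨+x|ψ⟩ = (2i) / (√2·√12).
P = |2i|² / 24 = 4/24.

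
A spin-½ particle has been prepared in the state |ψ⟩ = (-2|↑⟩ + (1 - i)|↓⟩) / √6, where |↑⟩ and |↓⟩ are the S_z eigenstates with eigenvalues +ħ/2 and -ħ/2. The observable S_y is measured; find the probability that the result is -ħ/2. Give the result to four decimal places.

|-y⟩ = (|↑⟩ - i|↓⟩)/√2, so ⟨-y|ψ⟩ = (-1 + i) / (√2·√6).
P = |-1 + i|² / 12 = 2/12.

0.1667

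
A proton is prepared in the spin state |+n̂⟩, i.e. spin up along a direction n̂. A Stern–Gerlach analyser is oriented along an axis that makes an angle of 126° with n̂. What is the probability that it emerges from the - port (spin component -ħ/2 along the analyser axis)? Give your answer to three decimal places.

For spin-½, the probability of finding spin-up along an axis at angle θ to the initial spin direction is cos²(θ/2); spin-down is sin²(θ/2).
θ = 126°, so P = sin²(63°) ≈ 0.794.

0.794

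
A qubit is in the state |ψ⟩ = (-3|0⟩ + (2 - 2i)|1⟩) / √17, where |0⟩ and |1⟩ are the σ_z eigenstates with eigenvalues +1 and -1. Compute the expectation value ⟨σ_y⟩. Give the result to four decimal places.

0.7059

⟨σ_y⟩ = 2 Im(a* b)/(|a|²+|b|²) with a = -3, b = (2 - 2i).
a* b = (-6 + 6i), so ⟨σ_y⟩ = 12/17.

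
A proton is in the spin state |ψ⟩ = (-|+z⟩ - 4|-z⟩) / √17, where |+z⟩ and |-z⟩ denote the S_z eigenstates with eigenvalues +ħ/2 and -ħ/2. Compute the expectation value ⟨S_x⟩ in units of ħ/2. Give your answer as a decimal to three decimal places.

0.471

⟨σ_x⟩ = 2 Re(a* b)/(|a|²+|b|²) with a = -1, b = -4.
a* b = 4, so ⟨σ_x⟩ = 8/17.
⟨S_x⟩ = (ħ/2)·⟨σ_x⟩.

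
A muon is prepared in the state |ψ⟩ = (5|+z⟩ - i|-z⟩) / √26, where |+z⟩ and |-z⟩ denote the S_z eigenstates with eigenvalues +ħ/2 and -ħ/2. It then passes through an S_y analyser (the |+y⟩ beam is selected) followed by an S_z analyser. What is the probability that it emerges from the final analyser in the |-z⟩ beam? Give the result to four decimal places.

First analyser (S_y): P(|+y⟩) = |⟨+y|ψ⟩|² = 16/52.
After stage 1 the state is |+y⟩; P(|-z⟩) = |⟨-z|+y⟩|² = 1/2.
Joint probability = 16/52 × 1/2 = 0.1538.

0.1538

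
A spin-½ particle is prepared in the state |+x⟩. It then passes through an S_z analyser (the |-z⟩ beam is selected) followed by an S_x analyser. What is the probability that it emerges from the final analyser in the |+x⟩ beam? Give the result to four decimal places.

0.2500

First analyser (S_z): from |+x⟩, P(|-z⟩) = 1/2.
After stage 1 the state is |-z⟩; P(|+x⟩) = |⟨+x|-z⟩|² = 1/2.
Joint probability = 1/2 × 1/2 = 0.2500.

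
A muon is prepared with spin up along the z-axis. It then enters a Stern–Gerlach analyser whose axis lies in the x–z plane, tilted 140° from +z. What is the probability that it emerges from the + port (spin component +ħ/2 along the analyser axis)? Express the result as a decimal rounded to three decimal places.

0.117

For spin-½, the probability of finding spin-up along an axis at angle θ to the initial spin direction is cos²(θ/2); spin-down is sin²(θ/2).
θ = 140°, so P = cos²(70°) ≈ 0.117.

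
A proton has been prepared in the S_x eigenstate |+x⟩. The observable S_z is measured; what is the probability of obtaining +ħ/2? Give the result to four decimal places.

In the S_z basis, |+x⟩ = (|+z⟩ + |-z⟩)/√2 and |+z⟩ = |+z⟩.
|⟨+z|+x⟩|² = 1/2.

0.5000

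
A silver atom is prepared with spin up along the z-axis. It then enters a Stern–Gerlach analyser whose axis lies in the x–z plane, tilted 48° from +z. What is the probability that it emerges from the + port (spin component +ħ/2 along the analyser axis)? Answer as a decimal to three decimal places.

For spin-½, the probability of finding spin-up along an axis at angle θ to the initial spin direction is cos²(θ/2); spin-down is sin²(θ/2).
θ = 48°, so P = cos²(24°) ≈ 0.835.

0.835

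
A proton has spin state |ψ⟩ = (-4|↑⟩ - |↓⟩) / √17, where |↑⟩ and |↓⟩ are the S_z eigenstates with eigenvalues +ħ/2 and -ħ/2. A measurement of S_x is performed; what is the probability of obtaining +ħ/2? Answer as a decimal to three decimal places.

|+x⟩ = (|↑⟩ + |↓⟩)/√2, so ⟨+x|ψ⟩ = (-5) / (√2·√17).
P = |-5|² / 34 = 25/34.

0.735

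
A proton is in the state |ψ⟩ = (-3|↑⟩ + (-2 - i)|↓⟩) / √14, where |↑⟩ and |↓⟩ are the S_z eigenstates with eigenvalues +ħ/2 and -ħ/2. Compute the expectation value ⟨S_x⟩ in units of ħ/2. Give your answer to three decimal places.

⟨σ_x⟩ = 2 Re(a* b)/(|a|²+|b|²) with a = -3, b = (-2 - i).
a* b = (6 + 3i), so ⟨σ_x⟩ = 12/14.
⟨S_x⟩ = (ħ/2)·⟨σ_x⟩.

0.857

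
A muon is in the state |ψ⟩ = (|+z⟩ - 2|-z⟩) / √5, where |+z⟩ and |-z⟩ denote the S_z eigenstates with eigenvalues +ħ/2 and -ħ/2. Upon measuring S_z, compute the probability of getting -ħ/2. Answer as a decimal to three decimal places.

0.800

The -ħ/2 outcome corresponds to |-z⟩. Its amplitude in |ψ⟩ is -2/√5.
P = |-2|² / 5 = 4/5.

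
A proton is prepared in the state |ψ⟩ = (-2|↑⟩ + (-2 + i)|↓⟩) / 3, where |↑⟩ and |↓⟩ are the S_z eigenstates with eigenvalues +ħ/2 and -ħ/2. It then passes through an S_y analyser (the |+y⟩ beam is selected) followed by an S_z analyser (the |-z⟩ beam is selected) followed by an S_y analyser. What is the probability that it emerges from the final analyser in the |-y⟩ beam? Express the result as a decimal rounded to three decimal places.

0.069

First analyser (S_y): P(|+y⟩) = |⟨+y|ψ⟩|² = 5/18.
After stage 1 the state is |+y⟩; P(|-z⟩) = |⟨-z|+y⟩|² = 1/2.
After stage 2 the state is |-z⟩; P(|-y⟩) = |⟨-y|-z⟩|² = 1/2.
Joint probability = 5/18 × 1/2 × 1/2 = 0.069.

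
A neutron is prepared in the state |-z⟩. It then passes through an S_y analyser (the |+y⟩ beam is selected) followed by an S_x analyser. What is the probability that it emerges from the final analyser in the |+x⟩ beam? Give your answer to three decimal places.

First analyser (S_y): from |-z⟩, P(|+y⟩) = 1/2.
After stage 1 the state is |+y⟩; P(|+x⟩) = |⟨+x|+y⟩|² = 1/2.
Joint probability = 1/2 × 1/2 = 0.250.

0.250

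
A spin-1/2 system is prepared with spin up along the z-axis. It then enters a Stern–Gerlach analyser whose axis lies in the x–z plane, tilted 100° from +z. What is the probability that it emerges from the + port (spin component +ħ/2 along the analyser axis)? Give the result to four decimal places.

For spin-½, the probability of finding spin-up along an axis at angle θ to the initial spin direction is cos²(θ/2); spin-down is sin²(θ/2).
θ = 100°, so P = cos²(50°) ≈ 0.4132.

0.4132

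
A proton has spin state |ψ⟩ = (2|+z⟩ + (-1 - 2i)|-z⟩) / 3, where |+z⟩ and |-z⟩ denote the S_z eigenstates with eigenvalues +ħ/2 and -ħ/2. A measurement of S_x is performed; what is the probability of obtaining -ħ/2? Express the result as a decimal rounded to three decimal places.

0.722

|-x⟩ = (|+z⟩ - |-z⟩)/√2, so ⟨-x|ψ⟩ = (3 + 2i) / (√2·3).
P = |3 + 2i|² / 18 = 13/18.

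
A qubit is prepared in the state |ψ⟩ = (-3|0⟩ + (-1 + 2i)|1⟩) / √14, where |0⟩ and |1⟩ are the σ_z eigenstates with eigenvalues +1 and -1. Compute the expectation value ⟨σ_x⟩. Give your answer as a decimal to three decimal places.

⟨σ_x⟩ = 2 Re(a* b)/(|a|²+|b|²) with a = -3, b = (-1 + 2i).
a* b = (3 - 6i), so ⟨σ_x⟩ = 6/14.

0.429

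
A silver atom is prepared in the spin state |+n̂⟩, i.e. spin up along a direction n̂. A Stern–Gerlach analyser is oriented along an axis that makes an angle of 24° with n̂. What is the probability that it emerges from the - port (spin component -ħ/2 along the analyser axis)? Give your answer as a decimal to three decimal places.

For spin-½, the probability of finding spin-up along an axis at angle θ to the initial spin direction is cos²(θ/2); spin-down is sin²(θ/2).
θ = 24°, so P = sin²(12°) ≈ 0.043.

0.043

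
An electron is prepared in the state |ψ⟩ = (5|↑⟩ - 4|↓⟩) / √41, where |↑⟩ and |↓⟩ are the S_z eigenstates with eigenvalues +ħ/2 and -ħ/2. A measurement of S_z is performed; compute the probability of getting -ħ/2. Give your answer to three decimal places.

0.390

The -ħ/2 outcome corresponds to |↓⟩. Its amplitude in |ψ⟩ is -4/√41.
P = |-4|² / 41 = 16/41.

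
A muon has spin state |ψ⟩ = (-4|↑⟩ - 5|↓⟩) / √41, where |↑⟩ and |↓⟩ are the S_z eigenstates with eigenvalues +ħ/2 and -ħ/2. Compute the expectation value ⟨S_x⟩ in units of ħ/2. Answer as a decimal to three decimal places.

0.976

⟨σ_x⟩ = 2 Re(a* b)/(|a|²+|b|²) with a = -4, b = -5.
a* b = 20, so ⟨σ_x⟩ = 40/41.
⟨S_x⟩ = (ħ/2)·⟨σ_x⟩.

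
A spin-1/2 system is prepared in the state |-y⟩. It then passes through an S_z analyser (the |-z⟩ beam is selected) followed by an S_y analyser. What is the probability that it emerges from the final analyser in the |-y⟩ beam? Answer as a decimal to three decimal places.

First analyser (S_z): from |-y⟩, P(|-z⟩) = 1/2.
After stage 1 the state is |-z⟩; P(|-y⟩) = |⟨-y|-z⟩|² = 1/2.
Joint probability = 1/2 × 1/2 = 0.250.

0.250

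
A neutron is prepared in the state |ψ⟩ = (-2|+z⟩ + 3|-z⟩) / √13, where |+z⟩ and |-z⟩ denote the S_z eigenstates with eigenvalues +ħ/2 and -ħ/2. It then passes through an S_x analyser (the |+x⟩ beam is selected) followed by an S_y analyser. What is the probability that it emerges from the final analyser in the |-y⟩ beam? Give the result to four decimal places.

0.0192

First analyser (S_x): P(|+x⟩) = |⟨+x|ψ⟩|² = 1/26.
After stage 1 the state is |+x⟩; P(|-y⟩) = |⟨-y|+x⟩|² = 1/2.
Joint probability = 1/26 × 1/2 = 0.0192.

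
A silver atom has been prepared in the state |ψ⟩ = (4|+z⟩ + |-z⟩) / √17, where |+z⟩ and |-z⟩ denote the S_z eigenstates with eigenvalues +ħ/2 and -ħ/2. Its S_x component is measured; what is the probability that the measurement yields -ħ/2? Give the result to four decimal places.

|-x⟩ = (|+z⟩ - |-z⟩)/√2, so ⟨-x|ψ⟩ = (3) / (√2·√17).
P = |3|² / 34 = 9/34.

0.2647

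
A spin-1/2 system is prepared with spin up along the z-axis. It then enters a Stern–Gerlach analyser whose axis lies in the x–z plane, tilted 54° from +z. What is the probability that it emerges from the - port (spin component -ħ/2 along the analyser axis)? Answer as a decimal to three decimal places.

0.206

For spin-½, the probability of finding spin-up along an axis at angle θ to the initial spin direction is cos²(θ/2); spin-down is sin²(θ/2).
θ = 54°, so P = sin²(27°) ≈ 0.206.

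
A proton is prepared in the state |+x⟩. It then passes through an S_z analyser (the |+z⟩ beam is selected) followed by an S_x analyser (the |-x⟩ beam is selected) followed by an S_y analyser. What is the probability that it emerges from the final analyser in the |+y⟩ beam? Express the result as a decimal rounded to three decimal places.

0.125

First analyser (S_z): from |+x⟩, P(|+z⟩) = 1/2.
After stage 1 the state is |+z⟩; P(|-x⟩) = |⟨-x|+z⟩|² = 1/2.
After stage 2 the state is |-x⟩; P(|+y⟩) = |⟨+y|-x⟩|² = 1/2.
Joint probability = 1/2 × 1/2 × 1/2 = 0.125.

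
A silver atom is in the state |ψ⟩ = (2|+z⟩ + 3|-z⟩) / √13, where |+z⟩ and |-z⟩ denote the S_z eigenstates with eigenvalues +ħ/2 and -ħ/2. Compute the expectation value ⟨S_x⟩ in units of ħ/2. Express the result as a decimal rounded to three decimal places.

0.923

⟨σ_x⟩ = 2 Re(a* b)/(|a|²+|b|²) with a = 2, b = 3.
a* b = 6, so ⟨σ_x⟩ = 12/13.
⟨S_x⟩ = (ħ/2)·⟨σ_x⟩.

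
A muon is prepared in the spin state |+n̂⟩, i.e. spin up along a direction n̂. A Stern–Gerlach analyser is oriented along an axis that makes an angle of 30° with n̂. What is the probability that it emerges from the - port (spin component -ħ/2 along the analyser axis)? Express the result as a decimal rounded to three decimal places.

For spin-½, the probability of finding spin-up along an axis at angle θ to the initial spin direction is cos²(θ/2); spin-down is sin²(θ/2).
θ = 30°, so P = sin²(15°) ≈ 0.067.

0.067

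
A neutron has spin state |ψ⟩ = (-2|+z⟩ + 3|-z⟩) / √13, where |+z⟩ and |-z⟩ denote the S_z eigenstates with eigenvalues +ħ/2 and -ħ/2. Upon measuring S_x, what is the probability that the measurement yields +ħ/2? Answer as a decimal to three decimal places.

0.038

|+x⟩ = (|+z⟩ + |-z⟩)/√2, so ⟨+x|ψ⟩ = (1) / (√2·√13).
P = |1|² / 26 = 1/26.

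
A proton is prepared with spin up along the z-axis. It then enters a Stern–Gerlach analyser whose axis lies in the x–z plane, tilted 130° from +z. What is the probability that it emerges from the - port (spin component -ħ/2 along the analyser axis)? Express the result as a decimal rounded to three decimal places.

For spin-½, the probability of finding spin-up along an axis at angle θ to the initial spin direction is cos²(θ/2); spin-down is sin²(θ/2).
θ = 130°, so P = sin²(65°) ≈ 0.821.

0.821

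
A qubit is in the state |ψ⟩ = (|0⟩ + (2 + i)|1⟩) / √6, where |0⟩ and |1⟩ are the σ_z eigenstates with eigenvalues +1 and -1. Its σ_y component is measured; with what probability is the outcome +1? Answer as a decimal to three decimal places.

0.667

|+y⟩ = (|0⟩ + i|1⟩)/√2, so ⟨+y|ψ⟩ = (2 - 2i) / (√2·√6).
P = |2 - 2i|² / 12 = 8/12.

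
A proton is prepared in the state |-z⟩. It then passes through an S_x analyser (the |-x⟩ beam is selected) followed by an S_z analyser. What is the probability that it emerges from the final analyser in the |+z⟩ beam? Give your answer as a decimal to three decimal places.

0.250

First analyser (S_x): from |-z⟩, P(|-x⟩) = 1/2.
After stage 1 the state is |-x⟩; P(|+z⟩) = |⟨+z|-x⟩|² = 1/2.
Joint probability = 1/2 × 1/2 = 0.250.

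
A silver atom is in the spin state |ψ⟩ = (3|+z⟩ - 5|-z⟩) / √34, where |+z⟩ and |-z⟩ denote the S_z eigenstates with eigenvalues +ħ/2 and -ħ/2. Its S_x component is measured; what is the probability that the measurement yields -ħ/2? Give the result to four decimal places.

|-x⟩ = (|+z⟩ - |-z⟩)/√2, so ⟨-x|ψ⟩ = (8) / (√2·√34).
P = |8|² / 68 = 64/68.

0.9412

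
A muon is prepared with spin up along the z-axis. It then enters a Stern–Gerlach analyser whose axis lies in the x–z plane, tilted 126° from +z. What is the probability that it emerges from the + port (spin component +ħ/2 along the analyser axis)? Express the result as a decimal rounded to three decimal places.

0.206

For spin-½, the probability of finding spin-up along an axis at angle θ to the initial spin direction is cos²(θ/2); spin-down is sin²(θ/2).
θ = 126°, so P = cos²(63°) ≈ 0.206.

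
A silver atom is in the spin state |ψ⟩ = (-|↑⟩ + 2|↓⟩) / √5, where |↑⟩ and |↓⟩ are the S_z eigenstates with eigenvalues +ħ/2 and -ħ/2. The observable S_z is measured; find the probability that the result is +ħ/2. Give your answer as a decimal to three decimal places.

0.200

The +ħ/2 outcome corresponds to |↑⟩. Its amplitude in |ψ⟩ is -1/√5.
P = |-1|² / 5 = 1/5.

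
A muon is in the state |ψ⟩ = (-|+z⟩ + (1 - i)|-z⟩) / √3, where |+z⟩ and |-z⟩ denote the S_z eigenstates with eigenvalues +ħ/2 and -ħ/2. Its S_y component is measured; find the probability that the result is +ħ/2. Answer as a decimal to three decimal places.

0.833

|+y⟩ = (|+z⟩ + i|-z⟩)/√2, so ⟨+y|ψ⟩ = (-2 - i) / (√2·√3).
P = |-2 - i|² / 6 = 5/6.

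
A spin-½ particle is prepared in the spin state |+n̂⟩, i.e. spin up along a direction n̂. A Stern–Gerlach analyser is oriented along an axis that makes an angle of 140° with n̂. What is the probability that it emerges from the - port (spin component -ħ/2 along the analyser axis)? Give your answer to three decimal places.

0.883

For spin-½, the probability of finding spin-up along an axis at angle θ to the initial spin direction is cos²(θ/2); spin-down is sin²(θ/2).
θ = 140°, so P = sin²(70°) ≈ 0.883.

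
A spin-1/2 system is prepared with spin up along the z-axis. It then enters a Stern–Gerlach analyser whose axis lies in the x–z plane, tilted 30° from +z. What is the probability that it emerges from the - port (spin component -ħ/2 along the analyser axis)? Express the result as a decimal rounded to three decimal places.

0.067

For spin-½, the probability of finding spin-up along an axis at angle θ to the initial spin direction is cos²(θ/2); spin-down is sin²(θ/2).
θ = 30°, so P = sin²(15°) ≈ 0.067.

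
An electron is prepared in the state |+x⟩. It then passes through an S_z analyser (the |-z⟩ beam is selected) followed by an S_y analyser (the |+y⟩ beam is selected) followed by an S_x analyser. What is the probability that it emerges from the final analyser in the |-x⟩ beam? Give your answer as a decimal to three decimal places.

0.125

First analyser (S_z): from |+x⟩, P(|-z⟩) = 1/2.
After stage 1 the state is |-z⟩; P(|+y⟩) = |⟨+y|-z⟩|² = 1/2.
After stage 2 the state is |+y⟩; P(|-x⟩) = |⟨-x|+y⟩|² = 1/2.
Joint probability = 1/2 × 1/2 × 1/2 = 0.125.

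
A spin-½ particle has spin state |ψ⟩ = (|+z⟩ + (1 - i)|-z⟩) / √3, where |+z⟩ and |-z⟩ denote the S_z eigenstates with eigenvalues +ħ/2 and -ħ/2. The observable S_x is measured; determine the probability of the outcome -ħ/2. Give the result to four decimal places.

|-x⟩ = (|+z⟩ - |-z⟩)/√2, so ⟨-x|ψ⟩ = (i) / (√2·√3).
P = |i|² / 6 = 1/6.

0.1667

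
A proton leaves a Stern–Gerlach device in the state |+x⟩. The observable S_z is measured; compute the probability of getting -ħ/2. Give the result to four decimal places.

0.5000

In the S_z basis, |+x⟩ = (|↑⟩ + |↓⟩)/√2 and |-z⟩ = |↓⟩.
|⟨-z|+x⟩|² = 1/2.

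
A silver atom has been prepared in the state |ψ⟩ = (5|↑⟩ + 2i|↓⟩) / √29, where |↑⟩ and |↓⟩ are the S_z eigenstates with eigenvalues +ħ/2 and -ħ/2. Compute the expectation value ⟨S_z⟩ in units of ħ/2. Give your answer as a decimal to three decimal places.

⟨σ_z⟩ = |a|² - |b|² divided by |a|²+|b|², with a, b the |↑⟩, |↓⟩ amplitudes.
= (25 - 4)/29 = 21/29.
⟨S_z⟩ = (ħ/2)·⟨σ_z⟩.

0.724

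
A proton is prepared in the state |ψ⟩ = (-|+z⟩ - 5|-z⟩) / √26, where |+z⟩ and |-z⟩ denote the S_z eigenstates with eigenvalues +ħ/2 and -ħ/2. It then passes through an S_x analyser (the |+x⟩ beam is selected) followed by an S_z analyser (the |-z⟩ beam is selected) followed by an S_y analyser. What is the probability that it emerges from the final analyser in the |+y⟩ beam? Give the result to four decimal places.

First analyser (S_x): P(|+x⟩) = |⟨+x|ψ⟩|² = 36/52.
After stage 1 the state is |+x⟩; P(|-z⟩) = |⟨-z|+x⟩|² = 1/2.
After stage 2 the state is |-z⟩; P(|+y⟩) = |⟨+y|-z⟩|² = 1/2.
Joint probability = 36/52 × 1/2 × 1/2 = 0.1731.

0.1731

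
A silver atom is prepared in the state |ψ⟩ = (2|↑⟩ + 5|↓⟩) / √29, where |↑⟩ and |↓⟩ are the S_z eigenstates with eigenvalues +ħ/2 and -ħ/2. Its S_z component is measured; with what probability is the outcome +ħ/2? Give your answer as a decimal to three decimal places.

0.138

The +ħ/2 outcome corresponds to |↑⟩. Its amplitude in |ψ⟩ is 2/√29.
P = |2|² / 29 = 4/29.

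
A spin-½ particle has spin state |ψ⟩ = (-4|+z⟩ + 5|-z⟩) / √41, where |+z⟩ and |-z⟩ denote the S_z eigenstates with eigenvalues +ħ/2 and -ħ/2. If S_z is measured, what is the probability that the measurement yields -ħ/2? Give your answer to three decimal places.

0.610

The -ħ/2 outcome corresponds to |-z⟩. Its amplitude in |ψ⟩ is 5/√41.
P = |5|² / 41 = 25/41.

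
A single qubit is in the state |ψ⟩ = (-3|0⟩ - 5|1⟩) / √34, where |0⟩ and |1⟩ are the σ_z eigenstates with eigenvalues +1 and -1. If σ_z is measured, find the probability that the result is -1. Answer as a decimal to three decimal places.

0.735

The -1 outcome corresponds to |1⟩. Its amplitude in |ψ⟩ is -5/√34.
P = |-5|² / 34 = 25/34.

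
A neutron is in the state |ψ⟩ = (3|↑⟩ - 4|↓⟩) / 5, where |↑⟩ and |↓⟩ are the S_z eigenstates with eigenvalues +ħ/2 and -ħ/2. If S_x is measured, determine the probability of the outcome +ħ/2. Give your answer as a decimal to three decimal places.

|+x⟩ = (|↑⟩ + |↓⟩)/√2, so ⟨+x|ψ⟩ = (-1) / (√2·5).
P = |-1|² / 50 = 1/50.

0.020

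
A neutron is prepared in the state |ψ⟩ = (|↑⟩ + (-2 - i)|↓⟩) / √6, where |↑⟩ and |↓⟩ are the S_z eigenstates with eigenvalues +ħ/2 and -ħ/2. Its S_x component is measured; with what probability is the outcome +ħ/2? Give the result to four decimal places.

0.1667

|+x⟩ = (|↑⟩ + |↓⟩)/√2, so ⟨+x|ψ⟩ = (-1 - i) / (√2·√6).
P = |-1 - i|² / 12 = 2/12.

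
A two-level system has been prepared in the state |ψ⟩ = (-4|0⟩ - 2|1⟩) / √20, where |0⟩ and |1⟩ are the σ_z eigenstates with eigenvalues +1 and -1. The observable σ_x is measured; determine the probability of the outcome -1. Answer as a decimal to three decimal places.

0.100

|-x⟩ = (|0⟩ - |1⟩)/√2, so ⟨-x|ψ⟩ = (-2) / (√2·√20).
P = |-2|² / 40 = 4/40.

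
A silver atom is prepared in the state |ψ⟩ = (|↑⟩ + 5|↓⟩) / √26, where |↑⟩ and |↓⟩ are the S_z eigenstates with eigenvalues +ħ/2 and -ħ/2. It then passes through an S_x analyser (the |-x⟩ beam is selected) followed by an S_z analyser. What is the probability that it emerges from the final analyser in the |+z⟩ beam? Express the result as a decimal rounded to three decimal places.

First analyser (S_x): P(|-x⟩) = |⟨-x|ψ⟩|² = 16/52.
After stage 1 the state is |-x⟩; P(|+z⟩) = |⟨+z|-x⟩|² = 1/2.
Joint probability = 16/52 × 1/2 = 0.154.

0.154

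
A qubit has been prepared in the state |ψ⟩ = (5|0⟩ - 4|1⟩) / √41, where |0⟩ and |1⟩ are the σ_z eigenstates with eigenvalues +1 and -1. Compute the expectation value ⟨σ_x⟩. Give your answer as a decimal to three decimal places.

-0.976

⟨σ_x⟩ = 2 Re(a* b)/(|a|²+|b|²) with a = 5, b = -4.
a* b = -20, so ⟨σ_x⟩ = -40/41.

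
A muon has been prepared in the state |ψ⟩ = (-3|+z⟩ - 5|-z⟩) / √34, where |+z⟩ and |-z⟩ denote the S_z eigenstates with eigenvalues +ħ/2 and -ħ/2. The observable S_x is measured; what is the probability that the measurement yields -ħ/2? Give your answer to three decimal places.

0.059

|-x⟩ = (|+z⟩ - |-z⟩)/√2, so ⟨-x|ψ⟩ = (2) / (√2·√34).
P = |2|² / 68 = 4/68.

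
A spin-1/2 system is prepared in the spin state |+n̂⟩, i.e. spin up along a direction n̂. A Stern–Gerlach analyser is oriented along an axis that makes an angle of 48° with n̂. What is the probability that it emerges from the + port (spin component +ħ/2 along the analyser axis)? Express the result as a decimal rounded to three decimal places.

For spin-½, the probability of finding spin-up along an axis at angle θ to the initial spin direction is cos²(θ/2); spin-down is sin²(θ/2).
θ = 48°, so P = cos²(24°) ≈ 0.835.

0.835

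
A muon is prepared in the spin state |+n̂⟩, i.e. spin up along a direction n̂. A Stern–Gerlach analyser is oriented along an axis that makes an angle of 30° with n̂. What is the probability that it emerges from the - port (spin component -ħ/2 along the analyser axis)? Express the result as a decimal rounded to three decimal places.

For spin-½, the probability of finding spin-up along an axis at angle θ to the initial spin direction is cos²(θ/2); spin-down is sin²(θ/2).
θ = 30°, so P = sin²(15°) ≈ 0.067.

0.067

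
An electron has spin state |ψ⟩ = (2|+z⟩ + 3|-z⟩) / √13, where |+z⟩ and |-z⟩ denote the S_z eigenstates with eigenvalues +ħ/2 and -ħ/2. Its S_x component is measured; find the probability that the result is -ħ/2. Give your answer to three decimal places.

0.038

|-x⟩ = (|+z⟩ - |-z⟩)/√2, so ⟨-x|ψ⟩ = (-1) / (√2·√13).
P = |-1|² / 26 = 1/26.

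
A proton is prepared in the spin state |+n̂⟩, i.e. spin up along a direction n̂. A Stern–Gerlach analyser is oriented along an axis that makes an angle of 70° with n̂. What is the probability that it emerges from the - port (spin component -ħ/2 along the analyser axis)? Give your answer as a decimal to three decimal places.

For spin-½, the probability of finding spin-up along an axis at angle θ to the initial spin direction is cos²(θ/2); spin-down is sin²(θ/2).
θ = 70°, so P = sin²(35°) ≈ 0.329.

0.329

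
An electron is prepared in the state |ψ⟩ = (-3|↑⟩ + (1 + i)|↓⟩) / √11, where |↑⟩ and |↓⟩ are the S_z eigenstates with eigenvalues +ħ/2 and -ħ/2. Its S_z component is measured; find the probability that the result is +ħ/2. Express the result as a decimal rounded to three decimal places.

0.818

The +ħ/2 outcome corresponds to |↑⟩. Its amplitude in |ψ⟩ is -3/√11.
P = |-3|² / 11 = 9/11.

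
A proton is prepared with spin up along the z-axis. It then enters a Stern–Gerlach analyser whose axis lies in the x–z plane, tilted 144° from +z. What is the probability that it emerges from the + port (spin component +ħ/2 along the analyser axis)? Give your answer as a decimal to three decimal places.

For spin-½, the probability of finding spin-up along an axis at angle θ to the initial spin direction is cos²(θ/2); spin-down is sin²(θ/2).
θ = 144°, so P = cos²(72°) ≈ 0.095.

0.095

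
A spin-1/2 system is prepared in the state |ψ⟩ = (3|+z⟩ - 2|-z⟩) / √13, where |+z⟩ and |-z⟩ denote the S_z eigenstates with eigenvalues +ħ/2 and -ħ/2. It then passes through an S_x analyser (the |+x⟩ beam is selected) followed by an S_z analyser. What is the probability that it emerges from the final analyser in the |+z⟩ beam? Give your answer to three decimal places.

0.019

First analyser (S_x): P(|+x⟩) = |⟨+x|ψ⟩|² = 1/26.
After stage 1 the state is |+x⟩; P(|+z⟩) = |⟨+z|+x⟩|² = 1/2.
Joint probability = 1/26 × 1/2 = 0.019.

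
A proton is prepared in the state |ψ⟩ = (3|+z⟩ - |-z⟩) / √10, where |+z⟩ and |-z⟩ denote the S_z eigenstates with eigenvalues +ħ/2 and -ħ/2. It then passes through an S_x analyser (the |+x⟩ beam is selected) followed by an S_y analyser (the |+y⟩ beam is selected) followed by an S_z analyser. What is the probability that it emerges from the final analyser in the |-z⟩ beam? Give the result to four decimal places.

0.0500

First analyser (S_x): P(|+x⟩) = |⟨+x|ψ⟩|² = 4/20.
After stage 1 the state is |+x⟩; P(|+y⟩) = |⟨+y|+x⟩|² = 1/2.
After stage 2 the state is |+y⟩; P(|-z⟩) = |⟨-z|+y⟩|² = 1/2.
Joint probability = 4/20 × 1/2 × 1/2 = 0.0500.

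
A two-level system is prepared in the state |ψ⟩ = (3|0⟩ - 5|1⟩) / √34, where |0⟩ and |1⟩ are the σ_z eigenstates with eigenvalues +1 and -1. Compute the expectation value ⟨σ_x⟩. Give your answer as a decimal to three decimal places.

⟨σ_x⟩ = 2 Re(a* b)/(|a|²+|b|²) with a = 3, b = -5.
a* b = -15, so ⟨σ_x⟩ = -30/34.

-0.882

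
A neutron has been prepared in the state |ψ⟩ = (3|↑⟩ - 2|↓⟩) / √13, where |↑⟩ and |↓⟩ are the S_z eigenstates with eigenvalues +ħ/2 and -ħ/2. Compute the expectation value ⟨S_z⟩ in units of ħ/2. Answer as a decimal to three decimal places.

⟨σ_z⟩ = |a|² - |b|² divided by |a|²+|b|², with a, b the |↑⟩, |↓⟩ amplitudes.
= (9 - 4)/13 = 5/13.
⟨S_z⟩ = (ħ/2)·⟨σ_z⟩.

0.385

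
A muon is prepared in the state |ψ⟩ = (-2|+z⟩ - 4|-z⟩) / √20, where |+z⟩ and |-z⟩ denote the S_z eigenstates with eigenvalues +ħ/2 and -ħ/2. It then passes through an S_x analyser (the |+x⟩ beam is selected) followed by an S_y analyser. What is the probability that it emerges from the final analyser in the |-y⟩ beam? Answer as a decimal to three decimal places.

0.450

First analyser (S_x): P(|+x⟩) = |⟨+x|ψ⟩|² = 36/40.
After stage 1 the state is |+x⟩; P(|-y⟩) = |⟨-y|+x⟩|² = 1/2.
Joint probability = 36/40 × 1/2 = 0.450.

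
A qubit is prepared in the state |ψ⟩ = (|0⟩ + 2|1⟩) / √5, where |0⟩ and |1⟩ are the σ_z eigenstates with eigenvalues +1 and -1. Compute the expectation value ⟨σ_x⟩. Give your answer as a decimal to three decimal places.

0.800

⟨σ_x⟩ = 2 Re(a* b)/(|a|²+|b|²) with a = 1, b = 2.
a* b = 2, so ⟨σ_x⟩ = 4/5.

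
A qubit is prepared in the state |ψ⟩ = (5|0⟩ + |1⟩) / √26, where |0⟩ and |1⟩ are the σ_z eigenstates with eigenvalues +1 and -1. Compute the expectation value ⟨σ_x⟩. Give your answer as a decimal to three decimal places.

⟨σ_x⟩ = 2 Re(a* b)/(|a|²+|b|²) with a = 5, b = 1.
a* b = 5, so ⟨σ_x⟩ = 10/26.

0.385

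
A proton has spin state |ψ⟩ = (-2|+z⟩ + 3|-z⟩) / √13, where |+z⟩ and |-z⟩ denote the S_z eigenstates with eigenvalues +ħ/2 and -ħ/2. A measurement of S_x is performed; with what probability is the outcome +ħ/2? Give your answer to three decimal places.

|+x⟩ = (|+z⟩ + |-z⟩)/√2, so ⟨+x|ψ⟩ = (1) / (√2·√13).
P = |1|² / 26 = 1/26.

0.038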